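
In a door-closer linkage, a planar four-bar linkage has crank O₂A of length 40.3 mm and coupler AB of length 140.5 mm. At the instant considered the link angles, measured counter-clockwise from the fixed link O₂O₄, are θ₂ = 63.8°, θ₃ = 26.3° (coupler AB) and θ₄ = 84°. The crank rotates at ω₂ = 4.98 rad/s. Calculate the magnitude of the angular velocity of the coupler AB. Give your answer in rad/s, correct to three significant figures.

0.584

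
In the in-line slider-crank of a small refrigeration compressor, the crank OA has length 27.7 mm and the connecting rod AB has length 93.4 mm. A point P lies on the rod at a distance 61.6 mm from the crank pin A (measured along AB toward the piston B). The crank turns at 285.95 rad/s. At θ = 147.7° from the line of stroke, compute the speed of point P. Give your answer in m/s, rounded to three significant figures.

4.20

ω = 285.9 rad/s.  Crank-pin speed |V_A| = rω = 7.9208 m/s, perpendicular to OA.
Rod angle: sinφ = −(r/L) sinθ ⇒ φ = -9.118°; ω_rod = −rω cosθ/√(L²−r²sin²θ) = +72.6 rad/s.
V_P = V_A + ω_rod × AP, with AP = 0.0616 m along the rod.
Components: V_Px = −rω sinθ − a·ω_rod·sinφ = -3.5238 m/s;  V_Py = rω cosθ + a·ω_rod·cosφ = -2.2795 m/s.
|V_P| = √(V_Px² + V_Py²) = 4.1968 m/s.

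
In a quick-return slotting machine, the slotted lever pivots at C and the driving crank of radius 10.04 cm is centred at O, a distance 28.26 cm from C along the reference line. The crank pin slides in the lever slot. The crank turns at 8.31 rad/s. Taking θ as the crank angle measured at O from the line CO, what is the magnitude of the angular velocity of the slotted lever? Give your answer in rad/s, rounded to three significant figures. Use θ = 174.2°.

4.50

ω = 8.31 rad/s
Crank pin A relative to C: A = (d + r cosθ, r sinθ); lever angle φ = atan2(r sinθ, d + r cosθ).
Differentiating tanφ: φ̇ = rω(d cosθ + r)/(d² + r² + 2dr cosθ).
d² + r² + 2dr cosθ = |CA|² = 0.0334873 m²;  d cosθ + r = -0.18075 m.
|ω_lever| = |0.1004·8.31·-0.18075| / 0.0334873 = 4.5034 rad/s.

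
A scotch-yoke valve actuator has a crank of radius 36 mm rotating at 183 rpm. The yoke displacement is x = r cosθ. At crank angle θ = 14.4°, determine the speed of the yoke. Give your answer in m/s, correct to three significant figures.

ω = 19.16 rad/s (from 183 rpm).
x = r cosθ ⇒ ẋ = −rω sinθ.
|v| = rω|sinθ| = 0.036·19.16·|sin 14.4°| = 0.17157 m/s.

0.172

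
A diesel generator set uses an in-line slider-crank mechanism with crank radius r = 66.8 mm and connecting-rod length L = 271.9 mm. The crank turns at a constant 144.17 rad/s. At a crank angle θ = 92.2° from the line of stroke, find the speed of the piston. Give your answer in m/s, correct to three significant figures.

9.53

ω = 144.2 rad/s
For an in-line slider-crank, x = r cosθ + √(L² − r² sin²θ), so v = −rω sinθ·[1 + r cosθ/√(L² − r² sin²θ)].
With r = 0.0668 m, L = 0.2719 m, θ = 92.2°: √(L² − r² sin²θ) = 0.26358 m.
v = −0.0668·144.2·0.99926·[1 + 0.0668·-0.03839/0.26358] = -9.5298 m/s.
|v| = 9.5298 m/s.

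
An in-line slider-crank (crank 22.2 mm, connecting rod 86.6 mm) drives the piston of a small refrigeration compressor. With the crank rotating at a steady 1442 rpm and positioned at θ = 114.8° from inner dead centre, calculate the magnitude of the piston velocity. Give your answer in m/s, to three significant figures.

2.71

ω = 2π·1442/60 = 151 rad/s
For an in-line slider-crank, x = r cosθ + √(L² − r² sin²θ), so v = −rω sinθ·[1 + r cosθ/√(L² − r² sin²θ)].
With r = 0.0222 m, L = 0.0866 m, θ = 114.8°: √(L² − r² sin²θ) = 0.084223 m.
v = −0.0222·151·0.90778·[1 + 0.0222·-0.41945/0.084223] = -2.7067 m/s.
|v| = 2.7067 m/s.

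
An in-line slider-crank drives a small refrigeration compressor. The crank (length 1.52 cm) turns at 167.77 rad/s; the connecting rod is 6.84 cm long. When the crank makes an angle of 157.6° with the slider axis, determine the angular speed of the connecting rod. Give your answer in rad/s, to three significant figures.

34.6

ω = 167.8 rad/s
The rod makes angle φ with the slider axis where L sinφ = r sinθ; differentiating, L cosφ·φ̇ = r ω cosθ.
L cosφ = √(L² − r² sin²θ) = 0.068154 m.
|ω_rod| = r ω |cosθ| / √(L² − r² sin²θ) = 0.0152·167.8·0.92455/0.068154 = 34.593 rad/s.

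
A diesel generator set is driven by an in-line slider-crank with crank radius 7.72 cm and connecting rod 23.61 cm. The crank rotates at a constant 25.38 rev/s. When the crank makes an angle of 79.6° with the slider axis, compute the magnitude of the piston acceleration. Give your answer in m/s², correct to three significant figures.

277

ω = 2π·25.4 = 159.5 rad/s
x(θ) = r cosθ + √(L² − r² sin²θ); with ω constant, a = ω²·d²x/dθ².
d²x/dθ² = −r cosθ − r²(cos2θ)/√u − r⁴ sin²2θ/(4u^{3/2}),  u = L² − r² sin²θ = 0.0499776 m².
Substituting r = 0.0772 m, L = 0.2361 m, θ = 79.6°: d²x/dθ² = +0.010885 m.
a = ω²·d²x/dθ² = (159.5)²·(+0.010885) = +276.81 m/s²;  |a| = 276.81 m/s².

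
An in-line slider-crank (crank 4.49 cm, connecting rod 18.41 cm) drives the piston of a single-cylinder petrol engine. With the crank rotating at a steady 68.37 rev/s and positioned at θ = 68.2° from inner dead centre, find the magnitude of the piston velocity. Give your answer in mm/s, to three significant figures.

19600

ω = 2π·68.4 = 429.6 rad/s
For an in-line slider-crank, x = r cosθ + √(L² − r² sin²θ), so v = −rω sinθ·[1 + r cosθ/√(L² − r² sin²θ)].
With r = 0.0449 m, L = 0.1841 m, θ = 68.2°: √(L² − r² sin²θ) = 0.17932 m.
v = −0.0449·429.6·0.92849·[1 + 0.0449·0.37137/0.17932] = -19.574 m/s.
|v| = 19.574 m/s = 19574 mm/s.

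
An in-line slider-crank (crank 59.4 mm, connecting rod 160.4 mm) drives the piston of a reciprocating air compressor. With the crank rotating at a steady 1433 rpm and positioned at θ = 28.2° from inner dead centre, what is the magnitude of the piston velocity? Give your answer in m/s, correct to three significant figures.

5.61

ω = 2π·1433/60 = 150.1 rad/s
For an in-line slider-crank, x = r cosθ + √(L² − r² sin²θ), so v = −rω sinθ·[1 + r cosθ/√(L² − r² sin²θ)].
With r = 0.0594 m, L = 0.1604 m, θ = 28.2°: √(L² − r² sin²θ) = 0.15792 m.
v = −0.0594·150.1·0.47255·[1 + 0.0594·0.88130/0.15792] = -5.6085 m/s.
|v| = 5.6085 m/s.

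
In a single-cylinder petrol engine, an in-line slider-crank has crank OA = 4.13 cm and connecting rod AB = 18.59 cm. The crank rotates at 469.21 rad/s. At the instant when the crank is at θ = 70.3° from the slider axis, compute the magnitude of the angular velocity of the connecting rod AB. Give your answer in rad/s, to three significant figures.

35.9

ω = 469.2 rad/s
The rod makes angle φ with the slider axis where L sinφ = r sinθ; differentiating, L cosφ·φ̇ = r ω cosθ.
L cosφ = √(L² − r² sin²θ) = 0.18179 m.
|ω_rod| = r ω |cosθ| / √(L² − r² sin²θ) = 0.0413·469.2·0.33710/0.18179 = 35.934 rad/s.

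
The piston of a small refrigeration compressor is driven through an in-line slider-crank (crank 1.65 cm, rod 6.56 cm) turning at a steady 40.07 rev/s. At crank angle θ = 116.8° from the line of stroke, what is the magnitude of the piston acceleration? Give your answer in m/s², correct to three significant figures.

ω = 2π·40.1 = 251.8 rad/s
x(θ) = r cosθ + √(L² − r² sin²θ); with ω constant, a = ω²·d²x/dθ².
d²x/dθ² = −r cosθ − r²(cos2θ)/√u − r⁴ sin²2θ/(4u^{3/2}),  u = L² − r² sin²θ = 0.00408646 m².
Substituting r = 0.0165 m, L = 0.0656 m, θ = 116.8°: d²x/dθ² = +0.0099208 m.
a = ω²·d²x/dθ² = (251.8)²·(+0.0099208) = +628.85 m/s²;  |a| = 628.85 m/s².

629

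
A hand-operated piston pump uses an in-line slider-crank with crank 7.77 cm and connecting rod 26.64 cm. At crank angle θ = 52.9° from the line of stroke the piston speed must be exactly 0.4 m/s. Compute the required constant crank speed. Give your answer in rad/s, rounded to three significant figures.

For an in-line slider-crank, |v_piston| = rω|sinθ|·[1 + r cosθ/√(L² − r² sin²θ)].
With r = 0.0777 m, L = 0.2664 m, θ = 52.9°: the bracketed kinematic factor |dx/dθ| = 0.073183 m.
ω = v/|dx/dθ| = 0.4/0.073183 = 5.4658 rad/s.

5.47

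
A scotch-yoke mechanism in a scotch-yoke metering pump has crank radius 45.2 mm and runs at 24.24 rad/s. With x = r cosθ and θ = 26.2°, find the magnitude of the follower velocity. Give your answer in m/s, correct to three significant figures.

0.484

ω = 24.24 rad/s
x = r cosθ ⇒ ẋ = −rω sinθ.
|v| = rω|sinθ| = 0.0452·24.24·|sin 26.2°| = 0.48374 m/s.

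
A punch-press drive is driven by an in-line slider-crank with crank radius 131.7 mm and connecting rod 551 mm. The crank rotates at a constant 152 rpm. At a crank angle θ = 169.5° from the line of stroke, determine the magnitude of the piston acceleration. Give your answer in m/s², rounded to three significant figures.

25.3

ω = 2π·152/60 = 15.92 rad/s
x(θ) = r cosθ + √(L² − r² sin²θ); with ω constant, a = ω²·d²x/dθ².
d²x/dθ² = −r cosθ − r²(cos2θ)/√u − r⁴ sin²2θ/(4u^{3/2}),  u = L² − r² sin²θ = 0.303025 m².
Substituting r = 0.1317 m, L = 0.551 m, θ = 169.5°: d²x/dθ² = +0.10002 m.
a = ω²·d²x/dθ² = (15.92)²·(+0.10002) = +25.342 m/s²;  |a| = 25.342 m/s².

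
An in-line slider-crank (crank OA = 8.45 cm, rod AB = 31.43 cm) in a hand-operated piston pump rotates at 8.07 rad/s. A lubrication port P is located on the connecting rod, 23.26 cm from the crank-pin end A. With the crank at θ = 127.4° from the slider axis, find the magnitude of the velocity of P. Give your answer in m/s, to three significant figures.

0.487

ω = 8.07 rad/s.  Crank-pin speed |V_A| = rω = 0.68191 m/s, perpendicular to OA.
Rod angle: sinφ = −(r/L) sinθ ⇒ φ = -12.332°; ω_rod = −rω cosθ/√(L²−r²sin²θ) = +1.3489 rad/s.
V_P = V_A + ω_rod × AP, with AP = 0.2326 m along the rod.
Components: V_Px = −rω sinθ − a·ω_rod·sinφ = -0.47471 m/s;  V_Py = rω cosθ + a·ω_rod·cosφ = -0.10766 m/s.
|V_P| = √(V_Px² + V_Py²) = 0.48677 m/s.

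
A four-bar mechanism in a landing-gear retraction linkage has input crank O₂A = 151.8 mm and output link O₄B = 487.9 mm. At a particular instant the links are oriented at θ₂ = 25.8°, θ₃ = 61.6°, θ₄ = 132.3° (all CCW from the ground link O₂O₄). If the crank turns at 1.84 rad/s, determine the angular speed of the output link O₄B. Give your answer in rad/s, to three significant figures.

ω₂ = 1.84 rad/s
Differentiating the loop-closure r₂e^{iθ₂}+r₃e^{iθ₃}=r₁+r₄e^{iθ₄} gives r₂ω₂e^{iθ₂}+r₃ω₃e^{iθ₃}=r₄ω₄e^{iθ₄}.
Eliminating the other unknown: ω₄ = r₂ω₂ sin(θ₂−θ₃) / [r₄ sin(θ₄−θ₃)].
Numerator sine = -0.58496; denominator sine = +0.94380.
Result = 0.1518·1.84·(-0.58496) / (0.4879·(+0.94380)) = -0.35482 rad/s; magnitude 0.35482 rad/s.

0.355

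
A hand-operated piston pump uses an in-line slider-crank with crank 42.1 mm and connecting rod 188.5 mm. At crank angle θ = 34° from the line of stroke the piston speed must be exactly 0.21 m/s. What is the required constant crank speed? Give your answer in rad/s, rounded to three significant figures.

For an in-line slider-crank, |v_piston| = rω|sinθ|·[1 + r cosθ/√(L² − r² sin²θ)].
With r = 0.0421 m, L = 0.1885 m, θ = 34°: the bracketed kinematic factor |dx/dθ| = 0.027935 m.
ω = v/|dx/dθ| = 0.21/0.027935 = 7.5173 rad/s.

7.52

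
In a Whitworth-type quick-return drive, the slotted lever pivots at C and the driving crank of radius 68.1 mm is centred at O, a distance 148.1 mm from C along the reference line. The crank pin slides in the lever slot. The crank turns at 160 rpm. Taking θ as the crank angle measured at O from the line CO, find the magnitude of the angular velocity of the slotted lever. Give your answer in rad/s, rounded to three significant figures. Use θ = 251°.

1.13

ω = 16.76 rad/s (from 160 rpm).
Crank pin A relative to C: A = (d + r cosθ, r sinθ); lever angle φ = atan2(r sinθ, d + r cosθ).
Differentiating tanφ: φ̇ = rω(d cosθ + r)/(d² + r² + 2dr cosθ).
d² + r² + 2dr cosθ = |CA|² = 0.0200041 m²;  d cosθ + r = +0.019883 m.
|ω_lever| = |0.0681·16.76·+0.019883| / 0.0200041 = 1.1341 rad/s.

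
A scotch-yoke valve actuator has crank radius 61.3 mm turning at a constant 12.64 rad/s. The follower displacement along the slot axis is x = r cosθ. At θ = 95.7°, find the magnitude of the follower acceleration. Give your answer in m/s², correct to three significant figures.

ω = 12.64 rad/s
x = r cosθ ⇒ ẍ = −rω² cosθ (ω constant).
|a| = rω²|cosθ| = 0.0613·(12.64)²·|cos 95.7°| = 0.97273 m/s².

0.973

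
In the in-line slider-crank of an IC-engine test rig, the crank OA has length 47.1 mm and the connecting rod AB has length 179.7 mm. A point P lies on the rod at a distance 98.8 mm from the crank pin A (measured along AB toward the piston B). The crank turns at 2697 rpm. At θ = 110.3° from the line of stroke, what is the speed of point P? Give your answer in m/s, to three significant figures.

ω = 282.4 rad/s.  Crank-pin speed |V_A| = rω = 13.302 m/s, perpendicular to OA.
Rod angle: sinφ = −(r/L) sinθ ⇒ φ = -14.231°; ω_rod = −rω cosθ/√(L²−r²sin²θ) = +26.495 rad/s.
V_P = V_A + ω_rod × AP, with AP = 0.0988 m along the rod.
Components: V_Px = −rω sinθ − a·ω_rod·sinφ = -11.833 m/s;  V_Py = rω cosθ + a·ω_rod·cosφ = -2.0777 m/s.
|V_P| = √(V_Px² + V_Py²) = 12.014 m/s.

12.0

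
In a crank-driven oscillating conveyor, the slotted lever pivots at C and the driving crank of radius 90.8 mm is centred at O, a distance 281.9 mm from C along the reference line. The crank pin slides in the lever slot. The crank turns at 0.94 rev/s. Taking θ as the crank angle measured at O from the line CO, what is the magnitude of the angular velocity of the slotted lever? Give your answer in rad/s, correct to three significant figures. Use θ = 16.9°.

ω = 5.906 rad/s (from 0.94 rev/s).
Crank pin A relative to C: A = (d + r cosθ, r sinθ); lever angle φ = atan2(r sinθ, d + r cosθ).
Differentiating tanφ: φ̇ = rω(d cosθ + r)/(d² + r² + 2dr cosθ).
d² + r² + 2dr cosθ = |CA|² = 0.136694 m²;  d cosθ + r = +0.36053 m.
|ω_lever| = |0.0908·5.906·+0.36053| / 0.136694 = 1.4144 rad/s.

1.41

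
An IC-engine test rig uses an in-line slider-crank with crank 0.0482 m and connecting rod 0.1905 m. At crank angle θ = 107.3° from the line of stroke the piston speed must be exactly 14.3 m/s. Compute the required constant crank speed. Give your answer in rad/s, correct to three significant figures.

For an in-line slider-crank, |v_piston| = rω|sinθ|·[1 + r cosθ/√(L² − r² sin²θ)].
With r = 0.0482 m, L = 0.1905 m, θ = 107.3°: the bracketed kinematic factor |dx/dθ| = 0.042451 m.
ω = v/|dx/dθ| = 14.3/0.042451 = 336.86 rad/s.

337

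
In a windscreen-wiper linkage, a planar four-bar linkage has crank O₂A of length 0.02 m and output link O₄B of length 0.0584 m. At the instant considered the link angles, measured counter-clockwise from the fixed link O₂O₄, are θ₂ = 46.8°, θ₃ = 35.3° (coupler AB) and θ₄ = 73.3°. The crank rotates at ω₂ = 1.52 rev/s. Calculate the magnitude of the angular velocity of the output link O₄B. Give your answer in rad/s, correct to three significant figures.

1.06

ω₂ = 9.55 rad/s (from 1.52 rev/s).
Differentiating the loop-closure r₂e^{iθ₂}+r₃e^{iθ₃}=r₁+r₄e^{iθ₄} gives r₂ω₂e^{iθ₂}+r₃ω₃e^{iθ₃}=r₄ω₄e^{iθ₄}.
Eliminating the other unknown: ω₄ = r₂ω₂ sin(θ₂−θ₃) / [r₄ sin(θ₄−θ₃)].
Numerator sine = +0.19937; denominator sine = +0.61566.
Result = 0.02·9.55·(+0.19937) / (0.0584·(+0.61566)) = +1.0591 rad/s; magnitude 1.0591 rad/s.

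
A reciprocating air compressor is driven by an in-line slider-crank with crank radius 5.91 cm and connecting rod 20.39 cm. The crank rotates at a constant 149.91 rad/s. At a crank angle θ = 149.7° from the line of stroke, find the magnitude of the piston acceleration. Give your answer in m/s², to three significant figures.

949

ω = 149.9 rad/s
x(θ) = r cosθ + √(L² − r² sin²θ); with ω constant, a = ω²·d²x/dθ².
d²x/dθ² = −r cosθ − r²(cos2θ)/√u − r⁴ sin²2θ/(4u^{3/2}),  u = L² − r² sin²θ = 0.0406861 m².
Substituting r = 0.0591 m, L = 0.2039 m, θ = 149.7°: d²x/dθ² = +0.042244 m.
a = ω²·d²x/dθ² = (149.9)²·(+0.042244) = +949.35 m/s²;  |a| = 949.35 m/s².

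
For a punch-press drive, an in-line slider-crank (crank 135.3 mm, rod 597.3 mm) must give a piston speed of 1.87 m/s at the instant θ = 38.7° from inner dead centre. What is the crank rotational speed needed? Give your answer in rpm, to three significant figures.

179

For an in-line slider-crank, |v_piston| = rω|sinθ|·[1 + r cosθ/√(L² − r² sin²θ)].
With r = 0.1353 m, L = 0.5973 m, θ = 38.7°: the bracketed kinematic factor |dx/dθ| = 0.099703 m.
ω = v/|dx/dθ| = 1.87/0.099703 = 18.756 rad/s.
N = 60ω/(2π) = 179.1 rpm.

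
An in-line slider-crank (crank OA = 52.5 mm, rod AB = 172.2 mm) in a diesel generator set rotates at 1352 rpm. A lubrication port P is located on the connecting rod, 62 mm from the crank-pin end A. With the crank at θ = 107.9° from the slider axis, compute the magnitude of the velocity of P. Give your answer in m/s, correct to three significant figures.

6.98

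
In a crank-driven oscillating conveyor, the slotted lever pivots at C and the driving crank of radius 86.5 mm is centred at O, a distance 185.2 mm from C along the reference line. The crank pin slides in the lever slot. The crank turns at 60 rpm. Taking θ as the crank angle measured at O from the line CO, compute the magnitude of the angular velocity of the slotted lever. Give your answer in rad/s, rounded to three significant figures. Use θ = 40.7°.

ω = 6.283 rad/s (from 60 rpm).
Crank pin A relative to C: A = (d + r cosθ, r sinθ); lever angle φ = atan2(r sinθ, d + r cosθ).
Differentiating tanφ: φ̇ = rω(d cosθ + r)/(d² + r² + 2dr cosθ).
d² + r² + 2dr cosθ = |CA|² = 0.0660716 m²;  d cosθ + r = +0.22691 m.
|ω_lever| = |0.0865·6.283·+0.22691| / 0.0660716 = 1.8665 rad/s.

1.87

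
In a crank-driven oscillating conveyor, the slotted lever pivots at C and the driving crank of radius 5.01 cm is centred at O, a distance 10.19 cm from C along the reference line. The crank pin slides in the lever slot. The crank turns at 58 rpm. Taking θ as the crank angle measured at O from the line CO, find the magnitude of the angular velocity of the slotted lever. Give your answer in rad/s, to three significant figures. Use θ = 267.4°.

1.11

ω = 6.074 rad/s (from 58 rpm).
Crank pin A relative to C: A = (d + r cosθ, r sinθ); lever angle φ = atan2(r sinθ, d + r cosθ).
Differentiating tanφ: φ̇ = rω(d cosθ + r)/(d² + r² + 2dr cosθ).
d² + r² + 2dr cosθ = |CA|² = 0.0124304 m²;  d cosθ + r = +0.045478 m.
|ω_lever| = |0.0501·6.074·+0.045478| / 0.0124304 = 1.1133 rad/s.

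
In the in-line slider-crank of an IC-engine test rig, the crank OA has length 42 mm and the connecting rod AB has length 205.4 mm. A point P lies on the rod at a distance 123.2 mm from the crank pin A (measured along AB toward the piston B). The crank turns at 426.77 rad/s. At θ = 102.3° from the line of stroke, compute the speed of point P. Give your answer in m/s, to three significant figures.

17.1

ω = 426.8 rad/s.  Crank-pin speed |V_A| = rω = 17.924 m/s, perpendicular to OA.
Rod angle: sinφ = −(r/L) sinθ ⇒ φ = -11.524°; ω_rod = −rω cosθ/√(L²−r²sin²θ) = +18.973 rad/s.
V_P = V_A + ω_rod × AP, with AP = 0.1232 m along the rod.
Components: V_Px = −rω sinθ − a·ω_rod·sinφ = -17.046 m/s;  V_Py = rω cosθ + a·ω_rod·cosφ = -1.5281 m/s.
|V_P| = √(V_Px² + V_Py²) = 17.114 m/s.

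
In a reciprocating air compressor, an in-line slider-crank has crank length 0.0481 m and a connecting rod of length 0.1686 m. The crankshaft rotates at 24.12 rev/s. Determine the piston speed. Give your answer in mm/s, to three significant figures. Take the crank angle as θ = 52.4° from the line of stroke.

6810

ω = 2π·24.1 = 151.6 rad/s
For an in-line slider-crank, x = r cosθ + √(L² − r² sin²θ), so v = −rω sinθ·[1 + r cosθ/√(L² − r² sin²θ)].
With r = 0.0481 m, L = 0.1686 m, θ = 52.4°: √(L² − r² sin²θ) = 0.16424 m.
v = −0.0481·151.6·0.79229·[1 + 0.0481·0.61015/0.16424] = -6.8075 m/s.
|v| = 6.8075 m/s = 6807.5 mm/s.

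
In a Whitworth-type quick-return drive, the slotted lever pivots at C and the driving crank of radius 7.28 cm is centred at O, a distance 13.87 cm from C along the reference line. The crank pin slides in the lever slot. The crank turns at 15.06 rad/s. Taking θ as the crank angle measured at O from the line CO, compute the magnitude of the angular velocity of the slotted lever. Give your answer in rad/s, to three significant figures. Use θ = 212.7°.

ω = 15.06 rad/s
Crank pin A relative to C: A = (d + r cosθ, r sinθ); lever angle φ = atan2(r sinθ, d + r cosθ).
Differentiating tanφ: φ̇ = rω(d cosθ + r)/(d² + r² + 2dr cosθ).
d² + r² + 2dr cosθ = |CA|² = 0.00754346 m²;  d cosθ + r = -0.043918 m.
|ω_lever| = |0.0728·15.06·-0.043918| / 0.00754346 = 6.383 rad/s.

6.38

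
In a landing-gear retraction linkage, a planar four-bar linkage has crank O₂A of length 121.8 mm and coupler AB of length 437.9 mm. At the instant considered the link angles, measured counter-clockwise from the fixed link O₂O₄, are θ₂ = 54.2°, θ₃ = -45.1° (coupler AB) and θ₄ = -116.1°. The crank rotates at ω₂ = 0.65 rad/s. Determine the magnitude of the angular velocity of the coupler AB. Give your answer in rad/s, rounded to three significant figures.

0.0322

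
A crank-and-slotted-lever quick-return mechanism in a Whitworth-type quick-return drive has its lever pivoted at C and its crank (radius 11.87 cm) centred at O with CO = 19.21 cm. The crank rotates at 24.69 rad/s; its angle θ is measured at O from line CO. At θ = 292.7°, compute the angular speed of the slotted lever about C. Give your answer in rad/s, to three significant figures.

ω = 24.69 rad/s
Crank pin A relative to C: A = (d + r cosθ, r sinθ); lever angle φ = atan2(r sinθ, d + r cosθ).
Differentiating tanφ: φ̇ = rω(d cosθ + r)/(d² + r² + 2dr cosθ).
d² + r² + 2dr cosθ = |CA|² = 0.0685912 m²;  d cosθ + r = +0.19283 m.
|ω_lever| = |0.1187·24.69·+0.19283| / 0.0685912 = 8.2392 rad/s.

8.24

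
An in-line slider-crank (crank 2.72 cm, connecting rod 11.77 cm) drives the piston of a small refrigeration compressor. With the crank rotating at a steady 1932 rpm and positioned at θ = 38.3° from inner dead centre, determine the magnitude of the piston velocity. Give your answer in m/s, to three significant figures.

ω = 2π·1932/60 = 202.3 rad/s
For an in-line slider-crank, x = r cosθ + √(L² − r² sin²θ), so v = −rω sinθ·[1 + r cosθ/√(L² − r² sin²θ)].
With r = 0.0272 m, L = 0.1177 m, θ = 38.3°: √(L² − r² sin²θ) = 0.11649 m.
v = −0.0272·202.3·0.61978·[1 + 0.0272·0.78478/0.11649] = -4.0357 m/s.
|v| = 4.0357 m/s.

4.04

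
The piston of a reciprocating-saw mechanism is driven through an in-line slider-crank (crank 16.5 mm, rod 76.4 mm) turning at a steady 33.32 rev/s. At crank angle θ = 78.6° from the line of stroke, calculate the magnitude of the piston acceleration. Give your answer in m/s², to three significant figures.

4.08

ω = 2π·33.3 = 209.4 rad/s
x(θ) = r cosθ + √(L² − r² sin²θ); with ω constant, a = ω²·d²x/dθ².
d²x/dθ² = −r cosθ − r²(cos2θ)/√u − r⁴ sin²2θ/(4u^{3/2}),  u = L² − r² sin²θ = 0.00557535 m².
Substituting r = 0.0165 m, L = 0.0764 m, θ = 78.6°: d²x/dθ² = +9.3201e-05 m.
a = ω²·d²x/dθ² = (209.4)²·(+9.3201e-05) = +4.085 m/s²;  |a| = 4.085 m/s².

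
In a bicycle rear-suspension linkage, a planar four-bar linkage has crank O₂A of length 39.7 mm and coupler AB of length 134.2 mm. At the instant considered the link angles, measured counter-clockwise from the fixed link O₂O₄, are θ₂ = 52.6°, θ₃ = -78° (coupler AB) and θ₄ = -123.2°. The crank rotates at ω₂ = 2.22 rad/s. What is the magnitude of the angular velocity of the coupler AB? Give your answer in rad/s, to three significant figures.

0.0678

ω₂ = 2.22 rad/s
Differentiating the loop-closure r₂e^{iθ₂}+r₃e^{iθ₃}=r₁+r₄e^{iθ₄} gives r₂ω₂e^{iθ₂}+r₃ω₃e^{iθ₃}=r₄ω₄e^{iθ₄}.
Eliminating the other unknown: ω₃ = r₂ω₂ sin(θ₄−θ₂) / [r₃ sin(θ₃−θ₄)].
Numerator sine = -0.07324; denominator sine = +0.70957.
Result = 0.0397·2.22·(-0.07324) / (0.1342·(+0.70957)) = -0.067785 rad/s; magnitude 0.067785 rad/s.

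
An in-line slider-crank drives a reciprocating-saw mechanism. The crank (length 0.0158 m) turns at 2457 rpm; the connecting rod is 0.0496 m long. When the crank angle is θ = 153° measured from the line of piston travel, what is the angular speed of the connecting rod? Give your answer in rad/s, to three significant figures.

ω = 257.3 rad/s (converted from 2457 rpm).
The rod makes angle φ with the slider axis where L sinφ = r sinθ; differentiating, L cosφ·φ̇ = r ω cosθ.
L cosφ = √(L² − r² sin²θ) = 0.049079 m.
|ω_rod| = r ω |cosθ| / √(L² − r² sin²θ) = 0.0158·257.3·0.89101/0.049079 = 73.804 rad/s.

73.8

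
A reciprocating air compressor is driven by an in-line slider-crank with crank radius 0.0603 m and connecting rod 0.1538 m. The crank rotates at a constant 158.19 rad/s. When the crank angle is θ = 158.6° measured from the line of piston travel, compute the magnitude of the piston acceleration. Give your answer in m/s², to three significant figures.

955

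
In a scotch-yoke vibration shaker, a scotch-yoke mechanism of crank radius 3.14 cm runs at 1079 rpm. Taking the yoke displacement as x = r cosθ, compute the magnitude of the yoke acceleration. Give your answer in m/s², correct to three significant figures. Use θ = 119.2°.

196

ω = 113 rad/s (from 1079 rpm).
x = r cosθ ⇒ ẍ = −rω² cosθ (ω constant).
|a| = rω²|cosθ| = 0.0314·(113)²·|cos 119.2°| = 195.58 m/s².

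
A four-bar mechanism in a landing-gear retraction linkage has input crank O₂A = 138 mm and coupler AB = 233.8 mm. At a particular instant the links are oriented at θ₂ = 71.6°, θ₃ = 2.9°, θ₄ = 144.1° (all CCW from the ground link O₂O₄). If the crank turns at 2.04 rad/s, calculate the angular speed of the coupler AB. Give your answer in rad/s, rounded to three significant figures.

1.83

ω₂ = 2.04 rad/s
Differentiating the loop-closure r₂e^{iθ₂}+r₃e^{iθ₃}=r₁+r₄e^{iθ₄} gives r₂ω₂e^{iθ₂}+r₃ω₃e^{iθ₃}=r₄ω₄e^{iθ₄}.
Eliminating the other unknown: ω₃ = r₂ω₂ sin(θ₄−θ₂) / [r₃ sin(θ₃−θ₄)].
Numerator sine = +0.95372; denominator sine = -0.62660.
Result = 0.138·2.04·(+0.95372) / (0.2338·(-0.62660)) = -1.8327 rad/s; magnitude 1.8327 rad/s.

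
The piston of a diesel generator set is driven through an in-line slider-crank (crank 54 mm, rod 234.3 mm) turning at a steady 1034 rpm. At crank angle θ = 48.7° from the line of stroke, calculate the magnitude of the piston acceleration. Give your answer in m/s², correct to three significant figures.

ω = 2π·1034/60 = 108.3 rad/s
x(θ) = r cosθ + √(L² − r² sin²θ); with ω constant, a = ω²·d²x/dθ².
d²x/dθ² = −r cosθ − r²(cos2θ)/√u − r⁴ sin²2θ/(4u^{3/2}),  u = L² − r² sin²θ = 0.0532507 m².
Substituting r = 0.054 m, L = 0.2343 m, θ = 48.7°: d²x/dθ² = -0.034183 m.
a = ω²·d²x/dθ² = (108.3)²·(-0.034183) = -400.78 m/s²;  |a| = 400.78 m/s².

401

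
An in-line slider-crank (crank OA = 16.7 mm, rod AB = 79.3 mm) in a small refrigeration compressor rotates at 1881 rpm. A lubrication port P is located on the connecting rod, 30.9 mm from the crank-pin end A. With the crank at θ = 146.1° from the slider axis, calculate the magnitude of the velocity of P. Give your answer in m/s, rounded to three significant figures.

2.39

ω = 197 rad/s.  Crank-pin speed |V_A| = rω = 3.2895 m/s, perpendicular to OA.
Rod angle: sinφ = −(r/L) sinθ ⇒ φ = -6.745°; ω_rod = −rω cosθ/√(L²−r²sin²θ) = +34.671 rad/s.
V_P = V_A + ω_rod × AP, with AP = 0.0309 m along the rod.
Components: V_Px = −rω sinθ − a·ω_rod·sinφ = -1.7089 m/s;  V_Py = rω cosθ + a·ω_rod·cosφ = -1.6664 m/s.
|V_P| = √(V_Px² + V_Py²) = 2.3869 m/s.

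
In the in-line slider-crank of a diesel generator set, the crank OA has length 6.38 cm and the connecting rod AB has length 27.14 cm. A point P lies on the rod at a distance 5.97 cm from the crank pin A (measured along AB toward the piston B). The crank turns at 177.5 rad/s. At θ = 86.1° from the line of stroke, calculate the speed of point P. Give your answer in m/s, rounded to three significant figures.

11.4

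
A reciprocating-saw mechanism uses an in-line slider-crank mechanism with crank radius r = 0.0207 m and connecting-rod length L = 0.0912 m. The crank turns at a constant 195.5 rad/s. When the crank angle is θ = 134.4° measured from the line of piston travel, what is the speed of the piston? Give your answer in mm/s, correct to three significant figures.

ω = 195.5 rad/s
For an in-line slider-crank, x = r cosθ + √(L² − r² sin²θ), so v = −rω sinθ·[1 + r cosθ/√(L² − r² sin²θ)].
With r = 0.0207 m, L = 0.0912 m, θ = 134.4°: √(L² − r² sin²θ) = 0.089993 m.
v = −0.0207·195.5·0.71447·[1 + 0.0207·-0.69966/0.089993] = -2.426 m/s.
|v| = 2.426 m/s = 2426 mm/s.

2430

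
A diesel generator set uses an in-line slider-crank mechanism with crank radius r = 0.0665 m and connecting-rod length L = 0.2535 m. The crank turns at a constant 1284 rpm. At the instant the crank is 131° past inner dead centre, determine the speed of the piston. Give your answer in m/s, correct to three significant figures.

ω = 2π·1284/60 = 134.5 rad/s
For an in-line slider-crank, x = r cosθ + √(L² − r² sin²θ), so v = −rω sinθ·[1 + r cosθ/√(L² − r² sin²θ)].
With r = 0.0665 m, L = 0.2535 m, θ = 131°: √(L² − r² sin²θ) = 0.24848 m.
v = −0.0665·134.5·0.75471·[1 + 0.0665·-0.65606/0.24848] = -5.5635 m/s.
|v| = 5.5635 m/s.

5.56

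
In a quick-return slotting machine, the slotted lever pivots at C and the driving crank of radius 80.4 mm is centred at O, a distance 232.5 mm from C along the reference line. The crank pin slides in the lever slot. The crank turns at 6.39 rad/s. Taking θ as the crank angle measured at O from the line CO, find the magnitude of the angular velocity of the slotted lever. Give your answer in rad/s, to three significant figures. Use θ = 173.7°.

3.31

ω = 6.39 rad/s
Crank pin A relative to C: A = (d + r cosθ, r sinθ); lever angle φ = atan2(r sinθ, d + r cosθ).
Differentiating tanφ: φ̇ = rω(d cosθ + r)/(d² + r² + 2dr cosθ).
d² + r² + 2dr cosθ = |CA|² = 0.0233602 m²;  d cosθ + r = -0.1507 m.
|ω_lever| = |0.0804·6.39·-0.1507| / 0.0233602 = 3.3142 rad/s.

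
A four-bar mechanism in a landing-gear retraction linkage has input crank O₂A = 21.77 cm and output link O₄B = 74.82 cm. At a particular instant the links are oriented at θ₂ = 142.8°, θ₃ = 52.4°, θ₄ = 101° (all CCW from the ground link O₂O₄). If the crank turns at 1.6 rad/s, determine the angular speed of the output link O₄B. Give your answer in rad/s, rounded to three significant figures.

0.621

ω₂ = 1.6 rad/s
Differentiating the loop-closure r₂e^{iθ₂}+r₃e^{iθ₃}=r₁+r₄e^{iθ₄} gives r₂ω₂e^{iθ₂}+r₃ω₃e^{iθ₃}=r₄ω₄e^{iθ₄}.
Eliminating the other unknown: ω₄ = r₂ω₂ sin(θ₂−θ₃) / [r₄ sin(θ₄−θ₃)].
Numerator sine = +0.99998; denominator sine = +0.75011.
Result = 0.2177·1.6·(+0.99998) / (0.7482·(+0.75011)) = +0.62062 rad/s; magnitude 0.62062 rad/s.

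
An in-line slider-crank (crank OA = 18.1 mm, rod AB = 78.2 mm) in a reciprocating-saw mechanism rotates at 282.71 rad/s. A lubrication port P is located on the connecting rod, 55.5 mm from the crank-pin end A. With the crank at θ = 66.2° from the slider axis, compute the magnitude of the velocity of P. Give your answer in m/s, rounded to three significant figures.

5.04

ω = 282.7 rad/s.  Crank-pin speed |V_A| = rω = 5.1171 m/s, perpendicular to OA.
Rod angle: sinφ = −(r/L) sinθ ⇒ φ = -12.226°; ω_rod = −rω cosθ/√(L²−r²sin²θ) = -27.019 rad/s.
V_P = V_A + ω_rod × AP, with AP = 0.0555 m along the rod.
Components: V_Px = −rω sinθ − a·ω_rod·sinφ = -4.9995 m/s;  V_Py = rω cosθ + a·ω_rod·cosφ = +0.59942 m/s.
|V_P| = √(V_Px² + V_Py²) = 5.0353 m/s.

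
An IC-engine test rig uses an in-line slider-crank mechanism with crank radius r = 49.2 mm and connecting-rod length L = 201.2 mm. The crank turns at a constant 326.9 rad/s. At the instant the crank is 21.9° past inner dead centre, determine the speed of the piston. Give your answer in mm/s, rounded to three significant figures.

ω = 326.9 rad/s
For an in-line slider-crank, x = r cosθ + √(L² − r² sin²θ), so v = −rω sinθ·[1 + r cosθ/√(L² − r² sin²θ)].
With r = 0.0492 m, L = 0.2012 m, θ = 21.9°: √(L² − r² sin²θ) = 0.20036 m.
v = −0.0492·326.9·0.37299·[1 + 0.0492·0.92784/0.20036] = -7.3657 m/s.
|v| = 7.3657 m/s = 7365.7 mm/s.

7370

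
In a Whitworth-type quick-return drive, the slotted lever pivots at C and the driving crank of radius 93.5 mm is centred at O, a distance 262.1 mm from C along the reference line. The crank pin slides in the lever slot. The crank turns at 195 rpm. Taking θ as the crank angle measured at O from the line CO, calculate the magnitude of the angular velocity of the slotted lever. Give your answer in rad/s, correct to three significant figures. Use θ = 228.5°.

3.40

ω = 20.42 rad/s (from 195 rpm).
Crank pin A relative to C: A = (d + r cosθ, r sinθ); lever angle φ = atan2(r sinθ, d + r cosθ).
Differentiating tanφ: φ̇ = rω(d cosθ + r)/(d² + r² + 2dr cosθ).
d² + r² + 2dr cosθ = |CA|² = 0.0449619 m²;  d cosθ + r = -0.080173 m.
|ω_lever| = |0.0935·20.42·-0.080173| / 0.0449619 = 3.4045 rad/s.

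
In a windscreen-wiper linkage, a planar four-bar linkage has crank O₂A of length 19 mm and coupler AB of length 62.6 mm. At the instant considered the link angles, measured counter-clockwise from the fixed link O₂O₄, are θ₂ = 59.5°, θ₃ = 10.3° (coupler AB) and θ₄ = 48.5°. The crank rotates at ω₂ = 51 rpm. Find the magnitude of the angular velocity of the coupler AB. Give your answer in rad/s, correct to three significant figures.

0.500

ω₂ = 5.341 rad/s (from 51 rpm).
Differentiating the loop-closure r₂e^{iθ₂}+r₃e^{iθ₃}=r₁+r₄e^{iθ₄} gives r₂ω₂e^{iθ₂}+r₃ω₃e^{iθ₃}=r₄ω₄e^{iθ₄}.
Eliminating the other unknown: ω₃ = r₂ω₂ sin(θ₄−θ₂) / [r₃ sin(θ₃−θ₄)].
Numerator sine = -0.19081; denominator sine = -0.61841.
Result = 0.019·5.341·(-0.19081) / (0.0626·(-0.61841)) = +0.50015 rad/s; magnitude 0.50015 rad/s.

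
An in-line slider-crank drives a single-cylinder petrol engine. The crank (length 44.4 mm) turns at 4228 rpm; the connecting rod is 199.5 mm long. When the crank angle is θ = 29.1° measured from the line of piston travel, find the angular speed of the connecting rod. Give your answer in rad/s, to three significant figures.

ω = 442.8 rad/s (converted from 4228 rpm).
The rod makes angle φ with the slider axis where L sinφ = r sinθ; differentiating, L cosφ·φ̇ = r ω cosθ.
L cosφ = √(L² − r² sin²θ) = 0.19833 m.
|ω_rod| = r ω |cosθ| / √(L² − r² sin²θ) = 0.0444·442.8·0.87377/0.19833 = 86.609 rad/s.

86.6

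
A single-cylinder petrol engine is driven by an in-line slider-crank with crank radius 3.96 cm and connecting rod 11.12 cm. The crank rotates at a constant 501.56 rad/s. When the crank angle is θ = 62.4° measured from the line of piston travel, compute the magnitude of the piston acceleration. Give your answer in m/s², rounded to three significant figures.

2570

ω = 501.6 rad/s
x(θ) = r cosθ + √(L² − r² sin²θ); with ω constant, a = ω²·d²x/dθ².
d²x/dθ² = −r cosθ − r²(cos2θ)/√u − r⁴ sin²2θ/(4u^{3/2}),  u = L² − r² sin²θ = 0.0111339 m².
Substituting r = 0.0396 m, L = 0.1112 m, θ = 62.4°: d²x/dθ² = -0.010218 m.
a = ω²·d²x/dθ² = (501.6)²·(-0.010218) = -2570.4 m/s²;  |a| = 2570.4 m/s².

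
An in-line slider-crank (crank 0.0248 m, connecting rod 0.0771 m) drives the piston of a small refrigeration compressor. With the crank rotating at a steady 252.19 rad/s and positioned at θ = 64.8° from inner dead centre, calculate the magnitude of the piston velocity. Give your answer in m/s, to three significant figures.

ω = 252.2 rad/s
For an in-line slider-crank, x = r cosθ + √(L² − r² sin²θ), so v = −rω sinθ·[1 + r cosθ/√(L² − r² sin²θ)].
With r = 0.0248 m, L = 0.0771 m, θ = 64.8°: √(L² − r² sin²θ) = 0.073762 m.
v = −0.0248·252.2·0.90483·[1 + 0.0248·0.42578/0.073762] = -6.4692 m/s.
|v| = 6.4692 m/s.

6.47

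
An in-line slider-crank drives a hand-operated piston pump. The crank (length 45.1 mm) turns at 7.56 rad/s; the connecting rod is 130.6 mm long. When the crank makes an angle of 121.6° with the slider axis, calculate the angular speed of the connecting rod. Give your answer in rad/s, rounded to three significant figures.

1.43

ω = 7.56 rad/s
The rod makes angle φ with the slider axis where L sinφ = r sinθ; differentiating, L cosφ·φ̇ = r ω cosθ.
L cosφ = √(L² − r² sin²θ) = 0.12482 m.
|ω_rod| = r ω |cosθ| / √(L² − r² sin²θ) = 0.0451·7.56·0.52399/0.12482 = 1.4313 rad/s.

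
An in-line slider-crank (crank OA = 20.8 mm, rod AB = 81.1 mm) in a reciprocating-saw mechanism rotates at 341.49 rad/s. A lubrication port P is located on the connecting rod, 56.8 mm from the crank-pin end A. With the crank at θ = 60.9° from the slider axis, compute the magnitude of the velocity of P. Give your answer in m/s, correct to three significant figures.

6.84

ω = 341.5 rad/s.  Crank-pin speed |V_A| = rω = 7.103 m/s, perpendicular to OA.
Rod angle: sinφ = −(r/L) sinθ ⇒ φ = -12.950°; ω_rod = −rω cosθ/√(L²−r²sin²θ) = -43.706 rad/s.
V_P = V_A + ω_rod × AP, with AP = 0.0568 m along the rod.
Components: V_Px = −rω sinθ − a·ω_rod·sinφ = -6.7627 m/s;  V_Py = rω cosθ + a·ω_rod·cosφ = +1.0351 m/s.
|V_P| = √(V_Px² + V_Py²) = 6.8415 m/s.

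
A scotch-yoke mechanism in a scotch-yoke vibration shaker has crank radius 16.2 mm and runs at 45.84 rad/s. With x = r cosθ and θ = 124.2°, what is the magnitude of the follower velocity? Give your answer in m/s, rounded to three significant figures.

0.614

ω = 45.84 rad/s
x = r cosθ ⇒ ẋ = −rω sinθ.
|v| = rω|sinθ| = 0.0162·45.84·|sin 124.2°| = 0.6142 m/s.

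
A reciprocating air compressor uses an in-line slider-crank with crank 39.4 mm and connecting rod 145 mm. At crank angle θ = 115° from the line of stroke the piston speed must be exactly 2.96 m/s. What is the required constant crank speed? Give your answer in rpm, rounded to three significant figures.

898

For an in-line slider-crank, |v_piston| = rω|sinθ|·[1 + r cosθ/√(L² − r² sin²θ)].
With r = 0.0394 m, L = 0.145 m, θ = 115°: the bracketed kinematic factor |dx/dθ| = 0.031478 m.
ω = v/|dx/dθ| = 2.96/0.031478 = 94.035 rad/s.
N = 60ω/(2π) = 897.97 rpm.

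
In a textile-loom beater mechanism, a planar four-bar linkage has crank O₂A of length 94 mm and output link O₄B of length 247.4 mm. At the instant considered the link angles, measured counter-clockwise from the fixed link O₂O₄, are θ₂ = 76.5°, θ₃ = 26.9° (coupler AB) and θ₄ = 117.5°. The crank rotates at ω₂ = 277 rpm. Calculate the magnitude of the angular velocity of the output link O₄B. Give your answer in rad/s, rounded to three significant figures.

ω₂ = 29.01 rad/s (from 277 rpm).
Differentiating the loop-closure r₂e^{iθ₂}+r₃e^{iθ₃}=r₁+r₄e^{iθ₄} gives r₂ω₂e^{iθ₂}+r₃ω₃e^{iθ₃}=r₄ω₄e^{iθ₄}.
Eliminating the other unknown: ω₄ = r₂ω₂ sin(θ₂−θ₃) / [r₄ sin(θ₄−θ₃)].
Numerator sine = +0.76154; denominator sine = +0.99995.
Result = 0.094·29.01·(+0.76154) / (0.2474·(+0.99995)) = +8.3937 rad/s; magnitude 8.3937 rad/s.

8.39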